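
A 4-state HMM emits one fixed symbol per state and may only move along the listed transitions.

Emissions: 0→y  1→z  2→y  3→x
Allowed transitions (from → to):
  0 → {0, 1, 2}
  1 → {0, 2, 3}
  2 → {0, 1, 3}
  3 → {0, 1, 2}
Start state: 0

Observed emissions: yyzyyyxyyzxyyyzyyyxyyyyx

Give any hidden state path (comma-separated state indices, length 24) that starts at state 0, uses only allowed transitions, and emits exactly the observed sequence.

0,0,1,2,0,2,3,0,0,1,3,0,0,0,1,2,0,2,3,2,0,0,2,3

  [0] y  {0,2}  => 0  start
  [1] y  {0,2}  => 0  0->0 ok
  [2] z  {1}  => 1  0->1 ok
  [3] y  {0,2}  => 2  1->2 ok
  [4] y  {0,2}  => 0  2->0 ok
  [5] y  {0,2}  => 2  0->2 ok
  [6] x  {3}  => 3  2->3 ok
  [7] y  {0,2}  => 0  3->0 ok
  [8] y  {0,2}  => 0  0->0 ok
  [9] z  {1}  => 1  0->1 ok
  [10] x  {3}  => 3  1->3 ok
  [11] y  {0,2}  => 0  3->0 ok
  [12] y  {0,2}  => 0  0->0 ok
  [13] y  {0,2}  => 0  0->0 ok
  [14] z  {1}  => 1  0->1 ok
  [15] y  {0,2}  => 2  1->2 ok
  [16] y  {0,2}  => 0  2->0 ok
  [17] y  {0,2}  => 2  0->2 ok
  [18] x  {3}  => 3  2->3 ok
  [19] y  {0,2}  => 2  3->2 ok
  [20] y  {0,2}  => 0  2->0 ok
  [21] y  {0,2}  => 0  0->0 ok
  [22] y  {0,2}  => 2  0->2 ok
  [23] x  {3}  => 3  2->3 ok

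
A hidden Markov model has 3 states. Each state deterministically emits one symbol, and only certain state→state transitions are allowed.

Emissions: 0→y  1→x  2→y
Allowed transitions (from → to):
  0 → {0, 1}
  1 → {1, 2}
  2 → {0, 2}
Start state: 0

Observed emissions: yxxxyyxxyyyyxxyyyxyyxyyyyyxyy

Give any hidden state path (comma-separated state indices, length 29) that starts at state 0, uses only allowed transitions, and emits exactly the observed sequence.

0,1,1,1,2,0,1,1,2,0,0,0,1,1,2,2,0,1,2,0,1,2,2,2,0,0,1,2,2

  [0] y  {0,2}  => 0  start
  [1] x  {1}  => 1  0->1 ok
  [2] x  {1}  => 1  1->1 ok
  [3] x  {1}  => 1  1->1 ok
  [4] y  {0,2}  => 2  1->2 ok
  [5] y  {0,2}  => 0  2->0 ok
  [6] x  {1}  => 1  0->1 ok
  [7] x  {1}  => 1  1->1 ok
  [8] y  {0,2}  => 2  1->2 ok
  [9] y  {0,2}  => 0  2->0 ok
  [10] y  {0,2}  => 0  0->0 ok
  [11] y  {0,2}  => 0  0->0 ok
  [12] x  {1}  => 1  0->1 ok
  [13] x  {1}  => 1  1->1 ok
  [14] y  {0,2}  => 2  1->2 ok
  [15] y  {0,2}  => 2  2->2 ok
  [16] y  {0,2}  => 0  2->0 ok
  [17] x  {1}  => 1  0->1 ok
  [18] y  {0,2}  => 2  1->2 ok
  [19] y  {0,2}  => 0  2->0 ok
  [20] x  {1}  => 1  0->1 ok
  [21] y  {0,2}  => 2  1->2 ok
  [22] y  {0,2}  => 2  2->2 ok
  [23] y  {0,2}  => 2  2->2 ok
  [24] y  {0,2}  => 0  2->0 ok
  [25] y  {0,2}  => 0  0->0 ok
  [26] x  {1}  => 1  0->1 ok
  [27] y  {0,2}  => 2  1->2 ok
  [28] y  {0,2}  => 2  2->2 ok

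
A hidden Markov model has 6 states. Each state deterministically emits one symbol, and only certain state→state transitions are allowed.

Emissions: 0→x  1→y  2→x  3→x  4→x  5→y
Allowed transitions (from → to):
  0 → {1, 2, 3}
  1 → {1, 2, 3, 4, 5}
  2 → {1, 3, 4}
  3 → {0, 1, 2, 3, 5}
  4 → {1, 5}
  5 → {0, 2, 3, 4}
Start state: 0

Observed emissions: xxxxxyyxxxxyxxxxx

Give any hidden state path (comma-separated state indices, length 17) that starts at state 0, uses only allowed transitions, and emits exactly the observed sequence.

0,3,0,2,4,1,5,3,0,2,4,1,2,3,2,3,2

  pos 0: x in {0,2,3,4}, choose 0; start
  pos 1: x in {0,2,3,4}, choose 3; 0->3 ok
  pos 2: x in {0,2,3,4}, choose 0; 3->0 ok
  pos 3: x in {0,2,3,4}, choose 2; 0->2 ok
  pos 4: x in {0,2,3,4}, choose 4; 2->4 ok
  pos 5: y in {1,5}, choose 1; 4->1 ok
  pos 6: y in {1,5}, choose 5; 1->5 ok
  pos 7: x in {0,2,3,4}, choose 3; 5->3 ok
  pos 8: x in {0,2,3,4}, choose 0; 3->0 ok
  pos 9: x in {0,2,3,4}, choose 2; 0->2 ok
  pos 10: x in {0,2,3,4}, choose 4; 2->4 ok
  pos 11: y in {1,5}, choose 1; 4->1 ok
  pos 12: x in {0,2,3,4}, choose 2; 1->2 ok
  pos 13: x in {0,2,3,4}, choose 3; 2->3 ok
  pos 14: x in {0,2,3,4}, choose 2; 3->2 ok
  pos 15: x in {0,2,3,4}, choose 3; 2->3 ok
  pos 16: x in {0,2,3,4}, choose 2; 3->2 ok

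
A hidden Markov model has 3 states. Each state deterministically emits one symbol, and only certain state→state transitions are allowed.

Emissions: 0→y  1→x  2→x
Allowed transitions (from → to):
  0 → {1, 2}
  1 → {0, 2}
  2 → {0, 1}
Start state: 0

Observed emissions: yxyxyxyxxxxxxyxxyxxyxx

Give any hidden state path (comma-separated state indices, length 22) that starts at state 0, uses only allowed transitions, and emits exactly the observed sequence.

  0: obs=y cand={0} pick 0 [start]
  1: obs=x cand={1,2} pick 1 [0->1 ok]
  2: obs=y cand={0} pick 0 [1->0 ok]
  3: obs=x cand={1,2} pick 2 [0->2 ok]
  4: obs=y cand={0} pick 0 [2->0 ok]
  5: obs=x cand={1,2} pick 2 [0->2 ok]
  6: obs=y cand={0} pick 0 [2->0 ok]
  7: obs=x cand={1,2} pick 1 [0->1 ok]
  8: obs=x cand={1,2} pick 2 [1->2 ok]
  9: obs=x cand={1,2} pick 1 [2->1 ok]
  10: obs=x cand={1,2} pick 2 [1->2 ok]
  11: obs=x cand={1,2} pick 1 [2->1 ok]
  12: obs=x cand={1,2} pick 2 [1->2 ok]
  13: obs=y cand={0} pick 0 [2->0 ok]
  14: obs=x cand={1,2} pick 1 [0->1 ok]
  15: obs=x cand={1,2} pick 2 [1->2 ok]
  16: obs=y cand={0} pick 0 [2->0 ok]
  17: obs=x cand={1,2} pick 1 [0->1 ok]
  18: obs=x cand={1,2} pick 2 [1->2 ok]
  19: obs=y cand={0} pick 0 [2->0 ok]
  20: obs=x cand={1,2} pick 1 [0->1 ok]
  21: obs=x cand={1,2} pick 2 [1->2 ok]

0,1,0,2,0,2,0,1,2,1,2,1,2,0,1,2,0,1,2,0,1,2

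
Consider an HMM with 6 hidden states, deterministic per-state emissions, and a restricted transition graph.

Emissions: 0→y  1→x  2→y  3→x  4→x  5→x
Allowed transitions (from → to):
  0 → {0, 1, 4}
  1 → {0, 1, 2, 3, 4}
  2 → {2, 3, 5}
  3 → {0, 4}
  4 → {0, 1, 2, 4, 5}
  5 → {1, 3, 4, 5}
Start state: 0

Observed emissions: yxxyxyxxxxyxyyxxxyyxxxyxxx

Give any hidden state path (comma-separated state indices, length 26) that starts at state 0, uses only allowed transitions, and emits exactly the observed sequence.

  pos 0: y in {0,2}, choose 0; start
  pos 1: x in {1,3,4,5}, choose 1; 0->1 ok
  pos 2: x in {1,3,4,5}, choose 4; 1->4 ok
  pos 3: y in {0,2}, choose 0; 4->0 ok
  pos 4: x in {1,3,4,5}, choose 4; 0->4 ok
  pos 5: y in {0,2}, choose 0; 4->0 ok
  pos 6: x in {1,3,4,5}, choose 4; 0->4 ok
  pos 7: x in {1,3,4,5}, choose 4; 4->4 ok
  pos 8: x in {1,3,4,5}, choose 1; 4->1 ok
  pos 9: x in {1,3,4,5}, choose 3; 1->3 ok
  pos 10: y in {0,2}, choose 0; 3->0 ok
  pos 11: x in {1,3,4,5}, choose 4; 0->4 ok
  pos 12: y in {0,2}, choose 0; 4->0 ok
  pos 13: y in {0,2}, choose 0; 0->0 ok
  pos 14: x in {1,3,4,5}, choose 4; 0->4 ok
  pos 15: x in {1,3,4,5}, choose 5; 4->5 ok
  pos 16: x in {1,3,4,5}, choose 1; 5->1 ok
  pos 17: y in {0,2}, choose 0; 1->0 ok
  pos 18: y in {0,2}, choose 0; 0->0 ok
  pos 19: x in {1,3,4,5}, choose 4; 0->4 ok
  pos 20: x in {1,3,4,5}, choose 1; 4->1 ok
  pos 21: x in {1,3,4,5}, choose 1; 1->1 ok
  pos 22: y in {0,2}, choose 2; 1->2 ok
  pos 23: x in {1,3,4,5}, choose 5; 2->5 ok
  pos 24: x in {1,3,4,5}, choose 1; 5->1 ok
  pos 25: x in {1,3,4,5}, choose 4; 1->4 ok

0,1,4,0,4,0,4,4,1,3,0,4,0,0,4,5,1,0,0,4,1,1,2,5,1,4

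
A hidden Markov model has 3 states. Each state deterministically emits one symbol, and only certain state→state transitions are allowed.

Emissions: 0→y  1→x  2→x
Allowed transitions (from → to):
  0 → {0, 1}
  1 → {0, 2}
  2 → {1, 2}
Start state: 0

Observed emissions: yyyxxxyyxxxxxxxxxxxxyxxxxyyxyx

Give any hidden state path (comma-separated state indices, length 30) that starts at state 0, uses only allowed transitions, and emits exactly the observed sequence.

0,0,0,1,2,1,0,0,1,2,2,2,2,2,2,1,2,1,2,1,0,1,2,2,1,0,0,1,0,1

  t0 'y' -> {0}, take 0 (start)
  t1 'y' -> {0}, take 0 (0->0 ok)
  t2 'y' -> {0}, take 0 (0->0 ok)
  t3 'x' -> {1,2}, take 1 (0->1 ok)
  t4 'x' -> {1,2}, take 2 (1->2 ok)
  t5 'x' -> {1,2}, take 1 (2->1 ok)
  t6 'y' -> {0}, take 0 (1->0 ok)
  t7 'y' -> {0}, take 0 (0->0 ok)
  t8 'x' -> {1,2}, take 1 (0->1 ok)
  t9 'x' -> {1,2}, take 2 (1->2 ok)
  t10 'x' -> {1,2}, take 2 (2->2 ok)
  t11 'x' -> {1,2}, take 2 (2->2 ok)
  t12 'x' -> {1,2}, take 2 (2->2 ok)
  t13 'x' -> {1,2}, take 2 (2->2 ok)
  t14 'x' -> {1,2}, take 2 (2->2 ok)
  t15 'x' -> {1,2}, take 1 (2->1 ok)
  t16 'x' -> {1,2}, take 2 (1->2 ok)
  t17 'x' -> {1,2}, take 1 (2->1 ok)
  t18 'x' -> {1,2}, take 2 (1->2 ok)
  t19 'x' -> {1,2}, take 1 (2->1 ok)
  t20 'y' -> {0}, take 0 (1->0 ok)
  t21 'x' -> {1,2}, take 1 (0->1 ok)
  t22 'x' -> {1,2}, take 2 (1->2 ok)
  t23 'x' -> {1,2}, take 2 (2->2 ok)
  t24 'x' -> {1,2}, take 1 (2->1 ok)
  t25 'y' -> {0}, take 0 (1->0 ok)
  t26 'y' -> {0}, take 0 (0->0 ok)
  t27 'x' -> {1,2}, take 1 (0->1 ok)
  t28 'y' -> {0}, take 0 (1->0 ok)
  t29 'x' -> {1,2}, take 1 (0->1 ok)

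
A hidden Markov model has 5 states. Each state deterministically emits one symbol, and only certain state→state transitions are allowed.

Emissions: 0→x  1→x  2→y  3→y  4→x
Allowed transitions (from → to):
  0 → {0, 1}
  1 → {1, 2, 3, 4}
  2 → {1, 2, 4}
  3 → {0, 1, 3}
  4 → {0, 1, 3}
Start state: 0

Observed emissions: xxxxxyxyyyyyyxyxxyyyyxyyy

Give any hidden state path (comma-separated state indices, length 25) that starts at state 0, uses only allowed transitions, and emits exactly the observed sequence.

  [0] x  {0,1,4}  => 0  start
  [1] x  {0,1,4}  => 1  0->1 ok
  [2] x  {0,1,4}  => 4  1->4 ok
  [3] x  {0,1,4}  => 0  4->0 ok
  [4] x  {0,1,4}  => 1  0->1 ok
  [5] y  {2,3}  => 3  1->3 ok
  [6] x  {0,1,4}  => 1  3->1 ok
  [7] y  {2,3}  => 2  1->2 ok
  [8] y  {2,3}  => 2  2->2 ok
  [9] y  {2,3}  => 2  2->2 ok
  [10] y  {2,3}  => 2  2->2 ok
  [11] y  {2,3}  => 2  2->2 ok
  [12] y  {2,3}  => 2  2->2 ok
  [13] x  {0,1,4}  => 1  2->1 ok
  [14] y  {2,3}  => 3  1->3 ok
  [15] x  {0,1,4}  => 0  3->0 ok
  [16] x  {0,1,4}  => 1  0->1 ok
  [17] y  {2,3}  => 3  1->3 ok
  [18] y  {2,3}  => 3  3->3 ok
  [19] y  {2,3}  => 3  3->3 ok
  [20] y  {2,3}  => 3  3->3 ok
  [21] x  {0,1,4}  => 1  3->1 ok
  [22] y  {2,3}  => 2  1->2 ok
  [23] y  {2,3}  => 2  2->2 ok
  [24] y  {2,3}  => 2  2->2 ok

0,1,4,0,1,3,1,2,2,2,2,2,2,1,3,0,1,3,3,3,3,1,2,2,2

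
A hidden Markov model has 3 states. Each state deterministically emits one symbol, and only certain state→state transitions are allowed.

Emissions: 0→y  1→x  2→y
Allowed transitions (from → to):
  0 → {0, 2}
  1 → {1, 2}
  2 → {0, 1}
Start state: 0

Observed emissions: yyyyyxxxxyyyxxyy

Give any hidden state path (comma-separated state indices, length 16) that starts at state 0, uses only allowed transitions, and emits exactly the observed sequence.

0,0,0,0,2,1,1,1,1,2,0,2,1,1,2,0

  pos 0: y in {0,2}, choose 0; start
  pos 1: y in {0,2}, choose 0; 0->0 ok
  pos 2: y in {0,2}, choose 0; 0->0 ok
  pos 3: y in {0,2}, choose 0; 0->0 ok
  pos 4: y in {0,2}, choose 2; 0->2 ok
  pos 5: x in {1}, choose 1; 2->1 ok
  pos 6: x in {1}, choose 1; 1->1 ok
  pos 7: x in {1}, choose 1; 1->1 ok
  pos 8: x in {1}, choose 1; 1->1 ok
  pos 9: y in {0,2}, choose 2; 1->2 ok
  pos 10: y in {0,2}, choose 0; 2->0 ok
  pos 11: y in {0,2}, choose 2; 0->2 ok
  pos 12: x in {1}, choose 1; 2->1 ok
  pos 13: x in {1}, choose 1; 1->1 ok
  pos 14: y in {0,2}, choose 2; 1->2 ok
  pos 15: y in {0,2}, choose 0; 2->0 ok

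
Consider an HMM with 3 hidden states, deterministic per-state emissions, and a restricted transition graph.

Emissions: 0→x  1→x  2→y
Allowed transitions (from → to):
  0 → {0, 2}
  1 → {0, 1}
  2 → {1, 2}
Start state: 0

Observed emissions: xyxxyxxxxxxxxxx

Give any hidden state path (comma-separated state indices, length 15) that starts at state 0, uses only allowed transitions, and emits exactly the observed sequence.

0,2,1,0,2,1,1,1,1,1,0,0,0,0,0

  pos 0: x in {0,1}, choose 0; start
  pos 1: y in {2}, choose 2; 0->2 ok
  pos 2: x in {0,1}, choose 1; 2->1 ok
  pos 3: x in {0,1}, choose 0; 1->0 ok
  pos 4: y in {2}, choose 2; 0->2 ok
  pos 5: x in {0,1}, choose 1; 2->1 ok
  pos 6: x in {0,1}, choose 1; 1->1 ok
  pos 7: x in {0,1}, choose 1; 1->1 ok
  pos 8: x in {0,1}, choose 1; 1->1 ok
  pos 9: x in {0,1}, choose 1; 1->1 ok
  pos 10: x in {0,1}, choose 0; 1->0 ok
  pos 11: x in {0,1}, choose 0; 0->0 ok
  pos 12: x in {0,1}, choose 0; 0->0 ok
  pos 13: x in {0,1}, choose 0; 0->0 ok
  pos 14: x in {0,1}, choose 0; 0->0 ok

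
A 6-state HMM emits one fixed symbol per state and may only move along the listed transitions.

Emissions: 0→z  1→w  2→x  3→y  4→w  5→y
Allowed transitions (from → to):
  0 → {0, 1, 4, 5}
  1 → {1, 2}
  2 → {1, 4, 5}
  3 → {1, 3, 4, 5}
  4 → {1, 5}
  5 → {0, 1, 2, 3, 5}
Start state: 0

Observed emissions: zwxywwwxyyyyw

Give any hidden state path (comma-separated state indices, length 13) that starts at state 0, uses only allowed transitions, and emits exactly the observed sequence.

  pos 0: z in {0}, choose 0; start
  pos 1: w in {1,4}, choose 1; 0->1 ok
  pos 2: x in {2}, choose 2; 1->2 ok
  pos 3: y in {3,5}, choose 5; 2->5 ok
  pos 4: w in {1,4}, choose 1; 5->1 ok
  pos 5: w in {1,4}, choose 1; 1->1 ok
  pos 6: w in {1,4}, choose 1; 1->1 ok
  pos 7: x in {2}, choose 2; 1->2 ok
  pos 8: y in {3,5}, choose 5; 2->5 ok
  pos 9: y in {3,5}, choose 3; 5->3 ok
  pos 10: y in {3,5}, choose 5; 3->5 ok
  pos 11: y in {3,5}, choose 3; 5->3 ok
  pos 12: w in {1,4}, choose 1; 3->1 ok

0,1,2,5,1,1,1,2,5,3,5,3,1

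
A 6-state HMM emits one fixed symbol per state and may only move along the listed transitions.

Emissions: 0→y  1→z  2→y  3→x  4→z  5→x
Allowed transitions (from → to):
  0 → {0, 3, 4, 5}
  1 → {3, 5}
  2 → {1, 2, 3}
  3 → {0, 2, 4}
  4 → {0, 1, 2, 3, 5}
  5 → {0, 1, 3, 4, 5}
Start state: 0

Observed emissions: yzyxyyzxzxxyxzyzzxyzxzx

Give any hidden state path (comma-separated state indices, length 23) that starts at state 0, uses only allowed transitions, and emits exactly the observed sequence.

  [0] y  {0,2}  => 0  start
  [1] z  {1,4}  => 4  0->4 ok
  [2] y  {0,2}  => 2  4->2 ok
  [3] x  {3,5}  => 3  2->3 ok
  [4] y  {0,2}  => 2  3->2 ok
  [5] y  {0,2}  => 2  2->2 ok
  [6] z  {1,4}  => 1  2->1 ok
  [7] x  {3,5}  => 5  1->5 ok
  [8] z  {1,4}  => 4  5->4 ok
  [9] x  {3,5}  => 5  4->5 ok
  [10] x  {3,5}  => 3  5->3 ok
  [11] y  {0,2}  => 0  3->0 ok
  [12] x  {3,5}  => 5  0->5 ok
  [13] z  {1,4}  => 4  5->4 ok
  [14] y  {0,2}  => 0  4->0 ok
  [15] z  {1,4}  => 4  0->4 ok
  [16] z  {1,4}  => 1  4->1 ok
  [17] x  {3,5}  => 3  1->3 ok
  [18] y  {0,2}  => 2  3->2 ok
  [19] z  {1,4}  => 1  2->1 ok
  [20] x  {3,5}  => 5  1->5 ok
  [21] z  {1,4}  => 1  5->1 ok
  [22] x  {3,5}  => 3  1->3 ok

0,4,2,3,2,2,1,5,4,5,3,0,5,4,0,4,1,3,2,1,5,1,3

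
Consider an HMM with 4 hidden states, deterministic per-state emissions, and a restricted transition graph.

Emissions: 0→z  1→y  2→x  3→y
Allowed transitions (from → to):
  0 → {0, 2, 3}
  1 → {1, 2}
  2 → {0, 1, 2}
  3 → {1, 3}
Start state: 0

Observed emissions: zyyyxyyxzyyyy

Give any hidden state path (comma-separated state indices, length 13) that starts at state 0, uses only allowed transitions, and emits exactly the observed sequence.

0,3,1,1,2,1,1,2,0,3,3,3,3

  0: obs=z cand={0} pick 0 [start]
  1: obs=y cand={1,3} pick 3 [0->3 ok]
  2: obs=y cand={1,3} pick 1 [3->1 ok]
  3: obs=y cand={1,3} pick 1 [1->1 ok]
  4: obs=x cand={2} pick 2 [1->2 ok]
  5: obs=y cand={1,3} pick 1 [2->1 ok]
  6: obs=y cand={1,3} pick 1 [1->1 ok]
  7: obs=x cand={2} pick 2 [1->2 ok]
  8: obs=z cand={0} pick 0 [2->0 ok]
  9: obs=y cand={1,3} pick 3 [0->3 ok]
  10: obs=y cand={1,3} pick 3 [3->3 ok]
  11: obs=y cand={1,3} pick 3 [3->3 ok]
  12: obs=y cand={1,3} pick 3 [3->3 ok]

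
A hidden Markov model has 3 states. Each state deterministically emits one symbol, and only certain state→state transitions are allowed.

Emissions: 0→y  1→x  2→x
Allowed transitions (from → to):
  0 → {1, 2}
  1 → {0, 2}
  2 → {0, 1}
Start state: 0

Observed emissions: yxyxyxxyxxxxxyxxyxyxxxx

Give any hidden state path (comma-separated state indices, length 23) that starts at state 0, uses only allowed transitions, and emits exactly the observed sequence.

  [0] y  {0}  => 0  start
  [1] x  {1,2}  => 1  0->1 ok
  [2] y  {0}  => 0  1->0 ok
  [3] x  {1,2}  => 1  0->1 ok
  [4] y  {0}  => 0  1->0 ok
  [5] x  {1,2}  => 1  0->1 ok
  [6] x  {1,2}  => 2  1->2 ok
  [7] y  {0}  => 0  2->0 ok
  [8] x  {1,2}  => 2  0->2 ok
  [9] x  {1,2}  => 1  2->1 ok
  [10] x  {1,2}  => 2  1->2 ok
  [11] x  {1,2}  => 1  2->1 ok
  [12] x  {1,2}  => 2  1->2 ok
  [13] y  {0}  => 0  2->0 ok
  [14] x  {1,2}  => 1  0->1 ok
  [15] x  {1,2}  => 2  1->2 ok
  [16] y  {0}  => 0  2->0 ok
  [17] x  {1,2}  => 1  0->1 ok
  [18] y  {0}  => 0  1->0 ok
  [19] x  {1,2}  => 2  0->2 ok
  [20] x  {1,2}  => 1  2->1 ok
  [21] x  {1,2}  => 2  1->2 ok
  [22] x  {1,2}  => 1  2->1 ok

0,1,0,1,0,1,2,0,2,1,2,1,2,0,1,2,0,1,0,2,1,2,1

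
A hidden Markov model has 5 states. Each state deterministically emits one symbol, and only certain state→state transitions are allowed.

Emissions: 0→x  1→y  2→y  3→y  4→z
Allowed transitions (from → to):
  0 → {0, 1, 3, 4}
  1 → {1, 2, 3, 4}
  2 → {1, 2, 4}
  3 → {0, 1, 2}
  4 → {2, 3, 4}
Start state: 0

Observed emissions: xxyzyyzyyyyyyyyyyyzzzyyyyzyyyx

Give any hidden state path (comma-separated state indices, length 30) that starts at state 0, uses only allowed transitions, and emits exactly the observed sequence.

0,0,1,4,2,2,4,3,1,2,2,2,1,1,1,3,2,1,4,4,4,2,2,1,2,4,2,1,3,0

  0: obs=x cand={0} pick 0 [start]
  1: obs=x cand={0} pick 0 [0->0 ok]
  2: obs=y cand={1,2,3} pick 1 [0->1 ok]
  3: obs=z cand={4} pick 4 [1->4 ok]
  4: obs=y cand={1,2,3} pick 2 [4->2 ok]
  5: obs=y cand={1,2,3} pick 2 [2->2 ok]
  6: obs=z cand={4} pick 4 [2->4 ok]
  7: obs=y cand={1,2,3} pick 3 [4->3 ok]
  8: obs=y cand={1,2,3} pick 1 [3->1 ok]
  9: obs=y cand={1,2,3} pick 2 [1->2 ok]
  10: obs=y cand={1,2,3} pick 2 [2->2 ok]
  11: obs=y cand={1,2,3} pick 2 [2->2 ok]
  12: obs=y cand={1,2,3} pick 1 [2->1 ok]
  13: obs=y cand={1,2,3} pick 1 [1->1 ok]
  14: obs=y cand={1,2,3} pick 1 [1->1 ok]
  15: obs=y cand={1,2,3} pick 3 [1->3 ok]
  16: obs=y cand={1,2,3} pick 2 [3->2 ok]
  17: obs=y cand={1,2,3} pick 1 [2->1 ok]
  18: obs=z cand={4} pick 4 [1->4 ok]
  19: obs=z cand={4} pick 4 [4->4 ok]
  20: obs=z cand={4} pick 4 [4->4 ok]
  21: obs=y cand={1,2,3} pick 2 [4->2 ok]
  22: obs=y cand={1,2,3} pick 2 [2->2 ok]
  23: obs=y cand={1,2,3} pick 1 [2->1 ok]
  24: obs=y cand={1,2,3} pick 2 [1->2 ok]
  25: obs=z cand={4} pick 4 [2->4 ok]
  26: obs=y cand={1,2,3} pick 2 [4->2 ok]
  27: obs=y cand={1,2,3} pick 1 [2->1 ok]
  28: obs=y cand={1,2,3} pick 3 [1->3 ok]
  29: obs=x cand={0} pick 0 [3->0 ok]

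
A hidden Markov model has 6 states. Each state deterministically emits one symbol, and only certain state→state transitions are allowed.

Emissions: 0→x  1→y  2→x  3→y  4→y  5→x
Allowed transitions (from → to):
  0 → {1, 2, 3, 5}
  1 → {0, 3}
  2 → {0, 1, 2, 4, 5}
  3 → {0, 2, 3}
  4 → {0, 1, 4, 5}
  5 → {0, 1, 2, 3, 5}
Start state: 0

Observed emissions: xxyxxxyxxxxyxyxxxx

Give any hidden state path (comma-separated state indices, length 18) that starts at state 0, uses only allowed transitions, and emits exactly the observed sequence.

  t0 'x' -> {0,2,5}, take 0 (start)
  t1 'x' -> {0,2,5}, take 2 (0->2 ok)
  t2 'y' -> {1,3,4}, take 4 (2->4 ok)
  t3 'x' -> {0,2,5}, take 5 (4->5 ok)
  t4 'x' -> {0,2,5}, take 0 (5->0 ok)
  t5 'x' -> {0,2,5}, take 2 (0->2 ok)
  t6 'y' -> {1,3,4}, take 4 (2->4 ok)
  t7 'x' -> {0,2,5}, take 5 (4->5 ok)
  t8 'x' -> {0,2,5}, take 0 (5->0 ok)
  t9 'x' -> {0,2,5}, take 2 (0->2 ok)
  t10 'x' -> {0,2,5}, take 5 (2->5 ok)
  t11 'y' -> {1,3,4}, take 1 (5->1 ok)
  t12 'x' -> {0,2,5}, take 0 (1->0 ok)
  t13 'y' -> {1,3,4}, take 3 (0->3 ok)
  t14 'x' -> {0,2,5}, take 0 (3->0 ok)
  t15 'x' -> {0,2,5}, take 5 (0->5 ok)
  t16 'x' -> {0,2,5}, take 2 (5->2 ok)
  t17 'x' -> {0,2,5}, take 0 (2->0 ok)

0,2,4,5,0,2,4,5,0,2,5,1,0,3,0,5,2,0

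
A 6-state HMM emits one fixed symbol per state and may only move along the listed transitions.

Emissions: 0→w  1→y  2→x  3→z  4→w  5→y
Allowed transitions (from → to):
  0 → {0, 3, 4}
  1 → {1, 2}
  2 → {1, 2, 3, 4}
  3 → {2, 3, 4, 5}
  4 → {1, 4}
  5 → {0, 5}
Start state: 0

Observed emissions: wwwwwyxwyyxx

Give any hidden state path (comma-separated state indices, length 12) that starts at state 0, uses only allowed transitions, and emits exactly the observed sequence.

0,0,0,0,4,1,2,4,1,1,2,2

  t0 'w' -> {0,4}, take 0 (start)
  t1 'w' -> {0,4}, take 0 (0->0 ok)
  t2 'w' -> {0,4}, take 0 (0->0 ok)
  t3 'w' -> {0,4}, take 0 (0->0 ok)
  t4 'w' -> {0,4}, take 4 (0->4 ok)
  t5 'y' -> {1,5}, take 1 (4->1 ok)
  t6 'x' -> {2}, take 2 (1->2 ok)
  t7 'w' -> {0,4}, take 4 (2->4 ok)
  t8 'y' -> {1,5}, take 1 (4->1 ok)
  t9 'y' -> {1,5}, take 1 (1->1 ok)
  t10 'x' -> {2}, take 2 (1->2 ok)
  t11 'x' -> {2}, take 2 (2->2 ok)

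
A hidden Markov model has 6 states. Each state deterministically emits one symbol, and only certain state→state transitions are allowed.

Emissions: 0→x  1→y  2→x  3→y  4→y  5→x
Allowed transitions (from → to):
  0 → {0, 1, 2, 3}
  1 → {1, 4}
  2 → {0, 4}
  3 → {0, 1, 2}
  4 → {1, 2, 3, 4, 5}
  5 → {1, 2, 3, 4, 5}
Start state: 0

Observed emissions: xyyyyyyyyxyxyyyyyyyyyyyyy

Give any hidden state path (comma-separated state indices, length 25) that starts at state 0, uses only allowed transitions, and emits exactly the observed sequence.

  pos 0: x in {0,2,5}, choose 0; start
  pos 1: y in {1,3,4}, choose 1; 0->1 ok
  pos 2: y in {1,3,4}, choose 4; 1->4 ok
  pos 3: y in {1,3,4}, choose 4; 4->4 ok
  pos 4: y in {1,3,4}, choose 1; 4->1 ok
  pos 5: y in {1,3,4}, choose 4; 1->4 ok
  pos 6: y in {1,3,4}, choose 3; 4->3 ok
  pos 7: y in {1,3,4}, choose 1; 3->1 ok
  pos 8: y in {1,3,4}, choose 4; 1->4 ok
  pos 9: x in {0,2,5}, choose 5; 4->5 ok
  pos 10: y in {1,3,4}, choose 3; 5->3 ok
  pos 11: x in {0,2,5}, choose 2; 3->2 ok
  pos 12: y in {1,3,4}, choose 4; 2->4 ok
  pos 13: y in {1,3,4}, choose 4; 4->4 ok
  pos 14: y in {1,3,4}, choose 1; 4->1 ok
  pos 15: y in {1,3,4}, choose 1; 1->1 ok
  pos 16: y in {1,3,4}, choose 1; 1->1 ok
  pos 17: y in {1,3,4}, choose 1; 1->1 ok
  pos 18: y in {1,3,4}, choose 4; 1->4 ok
  pos 19: y in {1,3,4}, choose 1; 4->1 ok
  pos 20: y in {1,3,4}, choose 1; 1->1 ok
  pos 21: y in {1,3,4}, choose 1; 1->1 ok
  pos 22: y in {1,3,4}, choose 1; 1->1 ok
  pos 23: y in {1,3,4}, choose 4; 1->4 ok
  pos 24: y in {1,3,4}, choose 3; 4->3 ok

0,1,4,4,1,4,3,1,4,5,3,2,4,4,1,1,1,1,4,1,1,1,1,4,3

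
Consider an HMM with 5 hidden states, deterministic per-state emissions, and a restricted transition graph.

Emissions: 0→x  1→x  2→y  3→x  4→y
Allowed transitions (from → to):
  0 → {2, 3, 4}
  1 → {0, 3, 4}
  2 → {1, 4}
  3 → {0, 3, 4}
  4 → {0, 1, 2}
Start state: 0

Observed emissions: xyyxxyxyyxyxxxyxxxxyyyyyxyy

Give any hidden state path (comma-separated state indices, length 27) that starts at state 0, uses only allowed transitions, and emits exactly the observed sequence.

  0: obs=x cand={0,1,3} pick 0 [start]
  1: obs=y cand={2,4} pick 4 [0->4 ok]
  2: obs=y cand={2,4} pick 2 [4->2 ok]
  3: obs=x cand={0,1,3} pick 1 [2->1 ok]
  4: obs=x cand={0,1,3} pick 3 [1->3 ok]
  5: obs=y cand={2,4} pick 4 [3->4 ok]
  6: obs=x cand={0,1,3} pick 1 [4->1 ok]
  7: obs=y cand={2,4} pick 4 [1->4 ok]
  8: obs=y cand={2,4} pick 2 [4->2 ok]
  9: obs=x cand={0,1,3} pick 1 [2->1 ok]
  10: obs=y cand={2,4} pick 4 [1->4 ok]
  11: obs=x cand={0,1,3} pick 0 [4->0 ok]
  12: obs=x cand={0,1,3} pick 3 [0->3 ok]
  13: obs=x cand={0,1,3} pick 0 [3->0 ok]
  14: obs=y cand={2,4} pick 2 [0->2 ok]
  15: obs=x cand={0,1,3} pick 1 [2->1 ok]
  16: obs=x cand={0,1,3} pick 3 [1->3 ok]
  17: obs=x cand={0,1,3} pick 3 [3->3 ok]
  18: obs=x cand={0,1,3} pick 3 [3->3 ok]
  19: obs=y cand={2,4} pick 4 [3->4 ok]
  20: obs=y cand={2,4} pick 2 [4->2 ok]
  21: obs=y cand={2,4} pick 4 [2->4 ok]
  22: obs=y cand={2,4} pick 2 [4->2 ok]
  23: obs=y cand={2,4} pick 4 [2->4 ok]
  24: obs=x cand={0,1,3} pick 1 [4->1 ok]
  25: obs=y cand={2,4} pick 4 [1->4 ok]
  26: obs=y cand={2,4} pick 2 [4->2 ok]

0,4,2,1,3,4,1,4,2,1,4,0,3,0,2,1,3,3,3,4,2,4,2,4,1,4,2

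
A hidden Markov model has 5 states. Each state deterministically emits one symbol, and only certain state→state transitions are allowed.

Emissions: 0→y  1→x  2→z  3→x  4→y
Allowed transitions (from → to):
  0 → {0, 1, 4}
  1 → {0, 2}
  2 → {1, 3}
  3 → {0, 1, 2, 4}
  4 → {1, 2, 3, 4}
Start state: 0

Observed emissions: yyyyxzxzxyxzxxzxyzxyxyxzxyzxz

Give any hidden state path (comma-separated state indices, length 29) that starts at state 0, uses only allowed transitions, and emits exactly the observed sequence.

0,4,4,4,3,2,1,2,3,4,3,2,3,1,2,3,4,2,3,4,3,0,1,2,3,4,2,1,2

  pos 0: y in {0,4}, choose 0; start
  pos 1: y in {0,4}, choose 4; 0->4 ok
  pos 2: y in {0,4}, choose 4; 4->4 ok
  pos 3: y in {0,4}, choose 4; 4->4 ok
  pos 4: x in {1,3}, choose 3; 4->3 ok
  pos 5: z in {2}, choose 2; 3->2 ok
  pos 6: x in {1,3}, choose 1; 2->1 ok
  pos 7: z in {2}, choose 2; 1->2 ok
  pos 8: x in {1,3}, choose 3; 2->3 ok
  pos 9: y in {0,4}, choose 4; 3->4 ok
  pos 10: x in {1,3}, choose 3; 4->3 ok
  pos 11: z in {2}, choose 2; 3->2 ok
  pos 12: x in {1,3}, choose 3; 2->3 ok
  pos 13: x in {1,3}, choose 1; 3->1 ok
  pos 14: z in {2}, choose 2; 1->2 ok
  pos 15: x in {1,3}, choose 3; 2->3 ok
  pos 16: y in {0,4}, choose 4; 3->4 ok
  pos 17: z in {2}, choose 2; 4->2 ok
  pos 18: x in {1,3}, choose 3; 2->3 ok
  pos 19: y in {0,4}, choose 4; 3->4 ok
  pos 20: x in {1,3}, choose 3; 4->3 ok
  pos 21: y in {0,4}, choose 0; 3->0 ok
  pos 22: x in {1,3}, choose 1; 0->1 ok
  pos 23: z in {2}, choose 2; 1->2 ok
  pos 24: x in {1,3}, choose 3; 2->3 ok
  pos 25: y in {0,4}, choose 4; 3->4 ok
  pos 26: z in {2}, choose 2; 4->2 ok
  pos 27: x in {1,3}, choose 1; 2->1 ok
  pos 28: z in {2}, choose 2; 1->2 ok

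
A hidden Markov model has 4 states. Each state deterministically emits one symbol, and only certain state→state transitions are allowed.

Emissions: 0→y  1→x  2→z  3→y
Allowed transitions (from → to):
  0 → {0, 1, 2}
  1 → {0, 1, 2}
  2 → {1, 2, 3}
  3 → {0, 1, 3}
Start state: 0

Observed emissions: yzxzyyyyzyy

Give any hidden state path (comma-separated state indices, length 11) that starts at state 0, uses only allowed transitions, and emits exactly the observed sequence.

0,2,1,2,3,3,0,0,2,3,0

  [0] y  {0,3}  => 0  start
  [1] z  {2}  => 2  0->2 ok
  [2] x  {1}  => 1  2->1 ok
  [3] z  {2}  => 2  1->2 ok
  [4] y  {0,3}  => 3  2->3 ok
  [5] y  {0,3}  => 3  3->3 ok
  [6] y  {0,3}  => 0  3->0 ok
  [7] y  {0,3}  => 0  0->0 ok
  [8] z  {2}  => 2  0->2 ok
  [9] y  {0,3}  => 3  2->3 ok
  [10] y  {0,3}  => 0  3->0 ok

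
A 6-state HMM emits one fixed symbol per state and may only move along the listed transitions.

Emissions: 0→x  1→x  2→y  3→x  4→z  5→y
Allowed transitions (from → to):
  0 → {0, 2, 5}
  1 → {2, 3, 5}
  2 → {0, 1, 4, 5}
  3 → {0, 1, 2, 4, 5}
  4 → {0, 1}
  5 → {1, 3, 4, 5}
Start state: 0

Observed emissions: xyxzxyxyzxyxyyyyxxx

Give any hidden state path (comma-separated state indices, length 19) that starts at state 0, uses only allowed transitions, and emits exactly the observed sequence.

0,5,3,4,0,2,1,2,4,1,5,1,5,5,5,5,3,1,3

  [0] x  {0,1,3}  => 0  start
  [1] y  {2,5}  => 5  0->5 ok
  [2] x  {0,1,3}  => 3  5->3 ok
  [3] z  {4}  => 4  3->4 ok
  [4] x  {0,1,3}  => 0  4->0 ok
  [5] y  {2,5}  => 2  0->2 ok
  [6] x  {0,1,3}  => 1  2->1 ok
  [7] y  {2,5}  => 2  1->2 ok
  [8] z  {4}  => 4  2->4 ok
  [9] x  {0,1,3}  => 1  4->1 ok
  [10] y  {2,5}  => 5  1->5 ok
  [11] x  {0,1,3}  => 1  5->1 ok
  [12] y  {2,5}  => 5  1->5 ok
  [13] y  {2,5}  => 5  5->5 ok
  [14] y  {2,5}  => 5  5->5 ok
  [15] y  {2,5}  => 5  5->5 ok
  [16] x  {0,1,3}  => 3  5->3 ok
  [17] x  {0,1,3}  => 1  3->1 ok
  [18] x  {0,1,3}  => 3  1->3 ok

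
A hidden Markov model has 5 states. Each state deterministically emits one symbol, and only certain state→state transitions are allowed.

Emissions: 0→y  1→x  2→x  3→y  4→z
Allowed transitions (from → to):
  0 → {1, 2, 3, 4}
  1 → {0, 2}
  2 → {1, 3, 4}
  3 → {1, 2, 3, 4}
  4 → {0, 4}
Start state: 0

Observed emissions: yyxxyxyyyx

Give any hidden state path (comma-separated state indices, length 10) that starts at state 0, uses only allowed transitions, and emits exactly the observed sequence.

0,3,1,2,3,2,3,3,3,2

  0: obs=y cand={0,3} pick 0 [start]
  1: obs=y cand={0,3} pick 3 [0->3 ok]
  2: obs=x cand={1,2} pick 1 [3->1 ok]
  3: obs=x cand={1,2} pick 2 [1->2 ok]
  4: obs=y cand={0,3} pick 3 [2->3 ok]
  5: obs=x cand={1,2} pick 2 [3->2 ok]
  6: obs=y cand={0,3} pick 3 [2->3 ok]
  7: obs=y cand={0,3} pick 3 [3->3 ok]
  8: obs=y cand={0,3} pick 3 [3->3 ok]
  9: obs=x cand={1,2} pick 2 [3->2 ok]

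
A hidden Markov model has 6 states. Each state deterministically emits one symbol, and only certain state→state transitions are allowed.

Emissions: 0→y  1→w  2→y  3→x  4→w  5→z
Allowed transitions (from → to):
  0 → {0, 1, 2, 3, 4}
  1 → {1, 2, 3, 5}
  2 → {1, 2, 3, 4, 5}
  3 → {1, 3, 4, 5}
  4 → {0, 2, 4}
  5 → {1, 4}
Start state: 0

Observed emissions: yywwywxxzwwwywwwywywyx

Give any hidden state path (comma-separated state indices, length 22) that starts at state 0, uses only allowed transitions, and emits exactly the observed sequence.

0,0,4,4,0,1,3,3,5,4,4,4,0,4,4,4,2,4,0,1,2,3

  [0] y  {0,2}  => 0  start
  [1] y  {0,2}  => 0  0->0 ok
  [2] w  {1,4}  => 4  0->4 ok
  [3] w  {1,4}  => 4  4->4 ok
  [4] y  {0,2}  => 0  4->0 ok
  [5] w  {1,4}  => 1  0->1 ok
  [6] x  {3}  => 3  1->3 ok
  [7] x  {3}  => 3  3->3 ok
  [8] z  {5}  => 5  3->5 ok
  [9] w  {1,4}  => 4  5->4 ok
  [10] w  {1,4}  => 4  4->4 ok
  [11] w  {1,4}  => 4  4->4 ok
  [12] y  {0,2}  => 0  4->0 ok
  [13] w  {1,4}  => 4  0->4 ok
  [14] w  {1,4}  => 4  4->4 ok
  [15] w  {1,4}  => 4  4->4 ok
  [16] y  {0,2}  => 2  4->2 ok
  [17] w  {1,4}  => 4  2->4 ok
  [18] y  {0,2}  => 0  4->0 ok
  [19] w  {1,4}  => 1  0->1 ok
  [20] y  {0,2}  => 2  1->2 ok
  [21] x  {3}  => 3  2->3 ok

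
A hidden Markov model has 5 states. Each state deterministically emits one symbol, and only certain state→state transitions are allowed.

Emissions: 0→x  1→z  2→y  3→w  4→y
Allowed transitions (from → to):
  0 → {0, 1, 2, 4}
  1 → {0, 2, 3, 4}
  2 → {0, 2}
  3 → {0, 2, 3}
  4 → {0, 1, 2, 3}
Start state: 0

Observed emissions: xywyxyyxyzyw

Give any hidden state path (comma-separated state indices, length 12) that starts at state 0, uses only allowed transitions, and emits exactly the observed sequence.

0,4,3,2,0,2,2,0,4,1,4,3

  0: obs=x cand={0} pick 0 [start]
  1: obs=y cand={2,4} pick 4 [0->4 ok]
  2: obs=w cand={3} pick 3 [4->3 ok]
  3: obs=y cand={2,4} pick 2 [3->2 ok]
  4: obs=x cand={0} pick 0 [2->0 ok]
  5: obs=y cand={2,4} pick 2 [0->2 ok]
  6: obs=y cand={2,4} pick 2 [2->2 ok]
  7: obs=x cand={0} pick 0 [2->0 ok]
  8: obs=y cand={2,4} pick 4 [0->4 ok]
  9: obs=z cand={1} pick 1 [4->1 ok]
  10: obs=y cand={2,4} pick 4 [1->4 ok]
  11: obs=w cand={3} pick 3 [4->3 ok]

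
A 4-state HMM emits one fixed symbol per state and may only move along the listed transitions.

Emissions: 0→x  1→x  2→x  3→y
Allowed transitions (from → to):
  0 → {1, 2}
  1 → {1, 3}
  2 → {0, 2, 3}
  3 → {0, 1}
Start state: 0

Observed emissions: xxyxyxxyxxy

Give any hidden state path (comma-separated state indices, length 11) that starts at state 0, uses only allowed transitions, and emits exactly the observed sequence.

0,2,3,1,3,0,1,3,0,1,3

  [0] x  {0,1,2}  => 0  start
  [1] x  {0,1,2}  => 2  0->2 ok
  [2] y  {3}  => 3  2->3 ok
  [3] x  {0,1,2}  => 1  3->1 ok
  [4] y  {3}  => 3  1->3 ok
  [5] x  {0,1,2}  => 0  3->0 ok
  [6] x  {0,1,2}  => 1  0->1 ok
  [7] y  {3}  => 3  1->3 ok
  [8] x  {0,1,2}  => 0  3->0 ok
  [9] x  {0,1,2}  => 1  0->1 ok
  [10] y  {3}  => 3  1->3 ok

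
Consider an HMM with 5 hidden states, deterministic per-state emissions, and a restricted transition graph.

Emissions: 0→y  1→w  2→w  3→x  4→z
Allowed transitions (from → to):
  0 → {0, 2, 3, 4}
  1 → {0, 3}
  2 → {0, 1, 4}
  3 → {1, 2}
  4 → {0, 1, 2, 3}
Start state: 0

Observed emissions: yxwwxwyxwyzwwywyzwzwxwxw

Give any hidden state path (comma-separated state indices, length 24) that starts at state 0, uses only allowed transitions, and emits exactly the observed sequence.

0,3,2,1,3,1,0,3,2,0,4,2,1,0,2,0,4,2,4,1,3,1,3,2

  [0] y  {0}  => 0  start
  [1] x  {3}  => 3  0->3 ok
  [2] w  {1,2}  => 2  3->2 ok
  [3] w  {1,2}  => 1  2->1 ok
  [4] x  {3}  => 3  1->3 ok
  [5] w  {1,2}  => 1  3->1 ok
  [6] y  {0}  => 0  1->0 ok
  [7] x  {3}  => 3  0->3 ok
  [8] w  {1,2}  => 2  3->2 ok
  [9] y  {0}  => 0  2->0 ok
  [10] z  {4}  => 4  0->4 ok
  [11] w  {1,2}  => 2  4->2 ok
  [12] w  {1,2}  => 1  2->1 ok
  [13] y  {0}  => 0  1->0 ok
  [14] w  {1,2}  => 2  0->2 ok
  [15] y  {0}  => 0  2->0 ok
  [16] z  {4}  => 4  0->4 ok
  [17] w  {1,2}  => 2  4->2 ok
  [18] z  {4}  => 4  2->4 ok
  [19] w  {1,2}  => 1  4->1 ok
  [20] x  {3}  => 3  1->3 ok
  [21] w  {1,2}  => 1  3->1 ok
  [22] x  {3}  => 3  1->3 ok
  [23] w  {1,2}  => 2  3->2 ok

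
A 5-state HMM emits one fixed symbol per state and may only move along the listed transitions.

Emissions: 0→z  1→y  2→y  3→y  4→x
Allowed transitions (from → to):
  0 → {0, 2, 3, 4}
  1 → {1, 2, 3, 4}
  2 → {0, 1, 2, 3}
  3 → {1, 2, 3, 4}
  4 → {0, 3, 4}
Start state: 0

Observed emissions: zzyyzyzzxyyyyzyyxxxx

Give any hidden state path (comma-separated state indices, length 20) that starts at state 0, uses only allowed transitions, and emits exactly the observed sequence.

  [0] z  {0}  => 0  start
  [1] z  {0}  => 0  0->0 ok
  [2] y  {1,2,3}  => 3  0->3 ok
  [3] y  {1,2,3}  => 2  3->2 ok
  [4] z  {0}  => 0  2->0 ok
  [5] y  {1,2,3}  => 2  0->2 ok
  [6] z  {0}  => 0  2->0 ok
  [7] z  {0}  => 0  0->0 ok
  [8] x  {4}  => 4  0->4 ok
  [9] y  {1,2,3}  => 3  4->3 ok
  [10] y  {1,2,3}  => 1  3->1 ok
  [11] y  {1,2,3}  => 2  1->2 ok
  [12] y  {1,2,3}  => 2  2->2 ok
  [13] z  {0}  => 0  2->0 ok
  [14] y  {1,2,3}  => 2  0->2 ok
  [15] y  {1,2,3}  => 3  2->3 ok
  [16] x  {4}  => 4  3->4 ok
  [17] x  {4}  => 4  4->4 ok
  [18] x  {4}  => 4  4->4 ok
  [19] x  {4}  => 4  4->4 ok

0,0,3,2,0,2,0,0,4,3,1,2,2,0,2,3,4,4,4,4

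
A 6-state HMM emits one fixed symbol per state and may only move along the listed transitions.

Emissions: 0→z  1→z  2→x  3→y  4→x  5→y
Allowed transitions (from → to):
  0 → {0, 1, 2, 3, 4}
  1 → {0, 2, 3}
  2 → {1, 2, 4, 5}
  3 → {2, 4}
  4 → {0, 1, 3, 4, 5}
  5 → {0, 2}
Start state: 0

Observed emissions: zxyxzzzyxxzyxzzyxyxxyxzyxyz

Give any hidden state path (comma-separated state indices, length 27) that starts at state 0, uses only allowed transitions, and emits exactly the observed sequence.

  t0 'z' -> {0,1}, take 0 (start)
  t1 'x' -> {2,4}, take 4 (0->4 ok)
  t2 'y' -> {3,5}, take 3 (4->3 ok)
  t3 'x' -> {2,4}, take 4 (3->4 ok)
  t4 'z' -> {0,1}, take 0 (4->0 ok)
  t5 'z' -> {0,1}, take 0 (0->0 ok)
  t6 'z' -> {0,1}, take 0 (0->0 ok)
  t7 'y' -> {3,5}, take 3 (0->3 ok)
  t8 'x' -> {2,4}, take 2 (3->2 ok)
  t9 'x' -> {2,4}, take 4 (2->4 ok)
  t10 'z' -> {0,1}, take 1 (4->1 ok)
  t11 'y' -> {3,5}, take 3 (1->3 ok)
  t12 'x' -> {2,4}, take 2 (3->2 ok)
  t13 'z' -> {0,1}, take 1 (2->1 ok)
  t14 'z' -> {0,1}, take 0 (1->0 ok)
  t15 'y' -> {3,5}, take 3 (0->3 ok)
  t16 'x' -> {2,4}, take 2 (3->2 ok)
  t17 'y' -> {3,5}, take 5 (2->5 ok)
  t18 'x' -> {2,4}, take 2 (5->2 ok)
  t19 'x' -> {2,4}, take 4 (2->4 ok)
  t20 'y' -> {3,5}, take 3 (4->3 ok)
  t21 'x' -> {2,4}, take 2 (3->2 ok)
  t22 'z' -> {0,1}, take 1 (2->1 ok)
  t23 'y' -> {3,5}, take 3 (1->3 ok)
  t24 'x' -> {2,4}, take 2 (3->2 ok)
  t25 'y' -> {3,5}, take 5 (2->5 ok)
  t26 'z' -> {0,1}, take 0 (5->0 ok)

0,4,3,4,0,0,0,3,2,4,1,3,2,1,0,3,2,5,2,4,3,2,1,3,2,5,0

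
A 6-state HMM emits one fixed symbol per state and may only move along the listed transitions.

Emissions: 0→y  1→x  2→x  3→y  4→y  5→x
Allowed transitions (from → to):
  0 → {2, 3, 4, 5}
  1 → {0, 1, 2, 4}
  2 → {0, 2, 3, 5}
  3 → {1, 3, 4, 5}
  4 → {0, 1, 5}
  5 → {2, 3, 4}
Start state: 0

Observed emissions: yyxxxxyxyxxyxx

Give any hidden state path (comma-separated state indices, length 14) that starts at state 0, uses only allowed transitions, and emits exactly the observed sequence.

0,4,1,1,1,2,0,5,4,5,2,0,2,5

  t0 'y' -> {0,3,4}, take 0 (start)
  t1 'y' -> {0,3,4}, take 4 (0->4 ok)
  t2 'x' -> {1,2,5}, take 1 (4->1 ok)
  t3 'x' -> {1,2,5}, take 1 (1->1 ok)
  t4 'x' -> {1,2,5}, take 1 (1->1 ok)
  t5 'x' -> {1,2,5}, take 2 (1->2 ok)
  t6 'y' -> {0,3,4}, take 0 (2->0 ok)
  t7 'x' -> {1,2,5}, take 5 (0->5 ok)
  t8 'y' -> {0,3,4}, take 4 (5->4 ok)
  t9 'x' -> {1,2,5}, take 5 (4->5 ok)
  t10 'x' -> {1,2,5}, take 2 (5->2 ok)
  t11 'y' -> {0,3,4}, take 0 (2->0 ok)
  t12 'x' -> {1,2,5}, take 2 (0->2 ok)
  t13 'x' -> {1,2,5}, take 5 (2->5 ok)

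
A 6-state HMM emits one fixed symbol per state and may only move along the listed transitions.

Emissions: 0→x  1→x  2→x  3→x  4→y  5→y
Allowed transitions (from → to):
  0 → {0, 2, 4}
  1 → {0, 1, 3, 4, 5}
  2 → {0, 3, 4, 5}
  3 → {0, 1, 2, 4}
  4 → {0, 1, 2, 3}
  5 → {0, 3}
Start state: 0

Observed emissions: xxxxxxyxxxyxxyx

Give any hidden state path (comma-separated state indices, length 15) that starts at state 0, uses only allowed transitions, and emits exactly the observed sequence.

0,0,0,2,0,0,4,3,0,2,5,0,2,4,2

  pos 0: x in {0,1,2,3}, choose 0; start
  pos 1: x in {0,1,2,3}, choose 0; 0->0 ok
  pos 2: x in {0,1,2,3}, choose 0; 0->0 ok
  pos 3: x in {0,1,2,3}, choose 2; 0->2 ok
  pos 4: x in {0,1,2,3}, choose 0; 2->0 ok
  pos 5: x in {0,1,2,3}, choose 0; 0->0 ok
  pos 6: y in {4,5}, choose 4; 0->4 ok
  pos 7: x in {0,1,2,3}, choose 3; 4->3 ok
  pos 8: x in {0,1,2,3}, choose 0; 3->0 ok
  pos 9: x in {0,1,2,3}, choose 2; 0->2 ok
  pos 10: y in {4,5}, choose 5; 2->5 ok
  pos 11: x in {0,1,2,3}, choose 0; 5->0 ok
  pos 12: x in {0,1,2,3}, choose 2; 0->2 ok
  pos 13: y in {4,5}, choose 4; 2->4 ok
  pos 14: x in {0,1,2,3}, choose 2; 4->2 ok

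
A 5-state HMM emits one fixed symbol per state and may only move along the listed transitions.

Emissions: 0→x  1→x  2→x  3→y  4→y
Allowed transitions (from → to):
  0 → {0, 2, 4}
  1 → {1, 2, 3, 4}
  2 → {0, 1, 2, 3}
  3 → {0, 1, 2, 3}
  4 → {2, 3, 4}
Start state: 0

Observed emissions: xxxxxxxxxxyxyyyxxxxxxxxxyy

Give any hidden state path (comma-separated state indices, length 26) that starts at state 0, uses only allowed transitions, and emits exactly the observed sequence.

0,2,0,2,2,2,0,2,1,1,3,1,4,3,3,2,1,1,1,1,2,0,2,0,4,4

  0: obs=x cand={0,1,2} pick 0 [start]
  1: obs=x cand={0,1,2} pick 2 [0->2 ok]
  2: obs=x cand={0,1,2} pick 0 [2->0 ok]
  3: obs=x cand={0,1,2} pick 2 [0->2 ok]
  4: obs=x cand={0,1,2} pick 2 [2->2 ok]
  5: obs=x cand={0,1,2} pick 2 [2->2 ok]
  6: obs=x cand={0,1,2} pick 0 [2->0 ok]
  7: obs=x cand={0,1,2} pick 2 [0->2 ok]
  8: obs=x cand={0,1,2} pick 1 [2->1 ok]
  9: obs=x cand={0,1,2} pick 1 [1->1 ok]
  10: obs=y cand={3,4} pick 3 [1->3 ok]
  11: obs=x cand={0,1,2} pick 1 [3->1 ok]
  12: obs=y cand={3,4} pick 4 [1->4 ok]
  13: obs=y cand={3,4} pick 3 [4->3 ok]
  14: obs=y cand={3,4} pick 3 [3->3 ok]
  15: obs=x cand={0,1,2} pick 2 [3->2 ok]
  16: obs=x cand={0,1,2} pick 1 [2->1 ok]
  17: obs=x cand={0,1,2} pick 1 [1->1 ok]
  18: obs=x cand={0,1,2} pick 1 [1->1 ok]
  19: obs=x cand={0,1,2} pick 1 [1->1 ok]
  20: obs=x cand={0,1,2} pick 2 [1->2 ok]
  21: obs=x cand={0,1,2} pick 0 [2->0 ok]
  22: obs=x cand={0,1,2} pick 2 [0->2 ok]
  23: obs=x cand={0,1,2} pick 0 [2->0 ok]
  24: obs=y cand={3,4} pick 4 [0->4 ok]
  25: obs=y cand={3,4} pick 4 [4->4 ok]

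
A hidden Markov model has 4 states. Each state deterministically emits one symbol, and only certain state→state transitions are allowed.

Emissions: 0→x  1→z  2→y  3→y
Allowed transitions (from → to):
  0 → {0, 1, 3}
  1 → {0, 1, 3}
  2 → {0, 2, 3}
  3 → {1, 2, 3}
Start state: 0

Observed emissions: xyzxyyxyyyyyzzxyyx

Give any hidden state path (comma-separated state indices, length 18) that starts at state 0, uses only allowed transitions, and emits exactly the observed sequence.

0,3,1,0,3,2,0,3,3,3,3,3,1,1,0,3,2,0

  pos 0: x in {0}, choose 0; start
  pos 1: y in {2,3}, choose 3; 0->3 ok
  pos 2: z in {1}, choose 1; 3->1 ok
  pos 3: x in {0}, choose 0; 1->0 ok
  pos 4: y in {2,3}, choose 3; 0->3 ok
  pos 5: y in {2,3}, choose 2; 3->2 ok
  pos 6: x in {0}, choose 0; 2->0 ok
  pos 7: y in {2,3}, choose 3; 0->3 ok
  pos 8: y in {2,3}, choose 3; 3->3 ok
  pos 9: y in {2,3}, choose 3; 3->3 ok
  pos 10: y in {2,3}, choose 3; 3->3 ok
  pos 11: y in {2,3}, choose 3; 3->3 ok
  pos 12: z in {1}, choose 1; 3->1 ok
  pos 13: z in {1}, choose 1; 1->1 ok
  pos 14: x in {0}, choose 0; 1->0 ok
  pos 15: y in {2,3}, choose 3; 0->3 ok
  pos 16: y in {2,3}, choose 2; 3->2 ok
  pos 17: x in {0}, choose 0; 2->0 ok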